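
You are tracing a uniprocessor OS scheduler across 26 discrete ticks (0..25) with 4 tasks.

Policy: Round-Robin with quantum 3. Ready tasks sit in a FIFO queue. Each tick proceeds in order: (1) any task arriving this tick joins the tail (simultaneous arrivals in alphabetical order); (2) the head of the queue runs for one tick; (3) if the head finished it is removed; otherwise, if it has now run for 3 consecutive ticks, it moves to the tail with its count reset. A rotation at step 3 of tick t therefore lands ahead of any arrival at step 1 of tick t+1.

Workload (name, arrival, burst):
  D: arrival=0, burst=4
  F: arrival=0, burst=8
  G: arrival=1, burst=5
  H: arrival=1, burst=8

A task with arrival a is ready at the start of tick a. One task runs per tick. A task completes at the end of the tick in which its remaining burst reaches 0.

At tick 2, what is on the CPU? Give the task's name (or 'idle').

running at tick 2 = D

t=0: queue=[D,F] q_used=0 → run D
t=1: queue=[D,F,G,H] q_used=1 → run D
t=2: queue=[D,F,G,H] q_used=2 → run D
t=3: queue=[F,G,H,D] q_used=0 → run F
t=4: queue=[F,G,H,D] q_used=1 → run F
t=5: queue=[F,G,H,D] q_used=2 → run F
t=6: queue=[G,H,D,F] q_used=0 → run G
t=7: queue=[G,H,D,F] q_used=1 → run G
t=8: queue=[G,H,D,F] q_used=2 → run G
t=9: queue=[H,D,F,G] q_used=0 → run H
t=10: queue=[H,D,F,G] q_used=1 → run H
t=11: queue=[H,D,F,G] q_used=2 → run H
t=12: queue=[D,F,G,H] q_used=0 → run D
t=13: queue=[F,G,H] q_used=0 → run F
t=14: queue=[F,G,H] q_used=1 → run F
t=15: queue=[F,G,H] q_used=2 → run F
t=16: queue=[G,H,F] q_used=0 → run G
t=17: queue=[G,H,F] q_used=1 → run G
t=18: queue=[H,F] q_used=0 → run H
t=19: queue=[H,F] q_used=1 → run H
t=20: queue=[H,F] q_used=2 → run H
t=21: queue=[F,H] q_used=0 → run F
t=22: queue=[F,H] q_used=1 → run F
t=23: queue=[H] q_used=0 → run H
t=24: queue=[H] q_used=1 → run H
t=25: (idle)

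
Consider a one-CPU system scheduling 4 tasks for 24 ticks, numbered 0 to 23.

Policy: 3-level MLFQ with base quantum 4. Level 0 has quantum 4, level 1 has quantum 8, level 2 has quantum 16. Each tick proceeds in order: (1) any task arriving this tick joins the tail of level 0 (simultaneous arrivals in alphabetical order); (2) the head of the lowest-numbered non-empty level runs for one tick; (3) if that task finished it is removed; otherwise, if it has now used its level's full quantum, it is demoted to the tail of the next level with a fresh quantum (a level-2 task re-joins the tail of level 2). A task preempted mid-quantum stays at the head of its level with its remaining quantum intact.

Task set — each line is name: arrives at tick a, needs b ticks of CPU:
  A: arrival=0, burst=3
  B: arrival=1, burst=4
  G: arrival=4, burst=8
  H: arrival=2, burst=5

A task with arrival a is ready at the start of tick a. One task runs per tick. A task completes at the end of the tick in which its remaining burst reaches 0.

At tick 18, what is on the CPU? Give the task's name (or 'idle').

running at tick 18 = G

t=0: L0/L1/L2 = A/-/- → run A
t=1: L0/L1/L2 = AB/-/- → run A
t=2: L0/L1/L2 = ABH/-/- → run A
t=3: L0/L1/L2 = BH/-/- → run B
t=4: L0/L1/L2 = BHG/-/- → run B
t=5: L0/L1/L2 = BHG/-/- → run B
t=6: L0/L1/L2 = BHG/-/- → run B
t=7: L0/L1/L2 = HG/-/- → run H
t=8: L0/L1/L2 = HG/-/- → run H
t=9: L0/L1/L2 = HG/-/- → run H
t=10: L0/L1/L2 = HG/-/- → run H
t=11: L0/L1/L2 = G/H/- → run G
t=12: L0/L1/L2 = G/H/- → run G
t=13: L0/L1/L2 = G/H/- → run G
t=14: L0/L1/L2 = G/H/- → run G
t=15: L0/L1/L2 = -/HG/- → run H
t=16: L0/L1/L2 = -/G/- → run G
t=17: L0/L1/L2 = -/G/- → run G
t=18: L0/L1/L2 = -/G/- → run G
t=19: L0/L1/L2 = -/G/- → run G
t=20: (idle)
t=21: (idle)
t=22: (idle)
t=23: (idle)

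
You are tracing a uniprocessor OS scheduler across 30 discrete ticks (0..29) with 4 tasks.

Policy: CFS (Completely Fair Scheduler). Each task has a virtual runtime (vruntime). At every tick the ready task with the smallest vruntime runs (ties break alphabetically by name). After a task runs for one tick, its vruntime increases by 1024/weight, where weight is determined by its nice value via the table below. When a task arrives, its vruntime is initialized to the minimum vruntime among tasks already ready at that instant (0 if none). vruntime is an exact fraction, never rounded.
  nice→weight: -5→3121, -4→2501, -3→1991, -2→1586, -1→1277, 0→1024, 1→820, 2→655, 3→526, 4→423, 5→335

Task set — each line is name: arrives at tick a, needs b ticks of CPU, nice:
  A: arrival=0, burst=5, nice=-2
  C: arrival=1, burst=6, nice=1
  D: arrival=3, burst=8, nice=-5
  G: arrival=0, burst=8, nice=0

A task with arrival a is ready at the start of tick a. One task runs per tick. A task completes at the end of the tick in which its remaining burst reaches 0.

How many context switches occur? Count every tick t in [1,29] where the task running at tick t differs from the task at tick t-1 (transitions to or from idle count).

context switches = 23

t=0: vr[A=0 G=0] → run A
t=1: vr[A=512/793 C=0 G=0] → run C
t=2: vr[A=512/793 C=256/205 G=0] → run G
t=3: vr[A=512/793 C=256/205 D=512/793 G=1] → run A
t=4: vr[A=1024/793 C=256/205 D=512/793 G=1] → run D
t=5: vr[A=1024/793 C=256/205 D=2409984/2474953 G=1] → run D
t=6: vr[A=1024/793 C=256/205 D=3222016/2474953 G=1] → run G
t=7: vr[A=1024/793 C=256/205 D=3222016/2474953 G=2] → run C
t=8: vr[A=1024/793 C=512/205 D=3222016/2474953 G=2] → run A
t=9: vr[A=1536/793 C=512/205 D=3222016/2474953 G=2] → run D
t=10: vr[A=1536/793 C=512/205 D=4034048/2474953 G=2] → run D
t=11: vr[A=1536/793 C=512/205 D=4846080/2474953 G=2] → run A
t=12: vr[A=2048/793 C=512/205 D=4846080/2474953 G=2] → run D
t=13: vr[A=2048/793 C=512/205 D=5658112/2474953 G=2] → run G
t=14: vr[A=2048/793 C=512/205 D=5658112/2474953 G=3] → run D
t=15: vr[A=2048/793 C=512/205 D=6470144/2474953 G=3] → run C
t=16: vr[A=2048/793 C=768/205 D=6470144/2474953 G=3] → run A
t=17: vr[C=768/205 D=6470144/2474953 G=3] → run D
t=18: vr[C=768/205 D=7282176/2474953 G=3] → run D
t=19: vr[C=768/205 G=3] → run G
t=20: vr[C=768/205 G=4] → run C
t=21: vr[C=1024/205 G=4] → run G
t=22: vr[C=1024/205 G=5] → run C
t=23: vr[C=256/41 G=5] → run G
t=24: vr[C=256/41 G=6] → run G
t=25: vr[C=256/41 G=7] → run C
t=26: vr[G=7] → run G
t=27: (idle)
t=28: (idle)
t=29: (idle)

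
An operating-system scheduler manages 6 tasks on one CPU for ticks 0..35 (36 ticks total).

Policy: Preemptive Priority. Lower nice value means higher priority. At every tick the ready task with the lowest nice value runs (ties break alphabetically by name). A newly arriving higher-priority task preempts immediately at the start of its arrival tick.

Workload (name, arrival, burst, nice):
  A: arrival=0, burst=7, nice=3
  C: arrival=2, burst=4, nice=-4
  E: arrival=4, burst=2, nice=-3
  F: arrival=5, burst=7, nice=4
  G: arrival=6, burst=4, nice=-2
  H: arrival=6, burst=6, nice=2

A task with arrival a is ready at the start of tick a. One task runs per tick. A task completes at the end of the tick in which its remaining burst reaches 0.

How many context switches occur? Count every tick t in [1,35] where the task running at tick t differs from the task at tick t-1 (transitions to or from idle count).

context switches = 7

t=0: ready={A} → run A
t=1: ready={A} → run A
t=2: ready={A,C} → run C
t=3: ready={A,C} → run C
t=4: ready={A,C,E} → run C
t=5: ready={A,C,E,F} → run C
t=6: ready={A,E,F,G,H} → run E
t=7: ready={A,E,F,G,H} → run E
t=8: ready={A,F,G,H} → run G
t=9: ready={A,F,G,H} → run G
t=10: ready={A,F,G,H} → run G
t=11: ready={A,F,G,H} → run G
t=12: ready={A,F,H} → run H
t=13: ready={A,F,H} → run H
t=14: ready={A,F,H} → run H
t=15: ready={A,F,H} → run H
t=16: ready={A,F,H} → run H
t=17: ready={A,F,H} → run H
t=18: ready={A,F} → run A
t=19: ready={A,F} → run A
t=20: ready={A,F} → run A
t=21: ready={A,F} → run A
t=22: ready={A,F} → run A
t=23: ready={F} → run F
t=24: ready={F} → run F
t=25: ready={F} → run F
t=26: ready={F} → run F
t=27: ready={F} → run F
t=28: ready={F} → run F
t=29: ready={F} → run F
t=30: (idle)
t=31: (idle)
t=32: (idle)
t=33: (idle)
t=34: (idle)
t=35: (idle)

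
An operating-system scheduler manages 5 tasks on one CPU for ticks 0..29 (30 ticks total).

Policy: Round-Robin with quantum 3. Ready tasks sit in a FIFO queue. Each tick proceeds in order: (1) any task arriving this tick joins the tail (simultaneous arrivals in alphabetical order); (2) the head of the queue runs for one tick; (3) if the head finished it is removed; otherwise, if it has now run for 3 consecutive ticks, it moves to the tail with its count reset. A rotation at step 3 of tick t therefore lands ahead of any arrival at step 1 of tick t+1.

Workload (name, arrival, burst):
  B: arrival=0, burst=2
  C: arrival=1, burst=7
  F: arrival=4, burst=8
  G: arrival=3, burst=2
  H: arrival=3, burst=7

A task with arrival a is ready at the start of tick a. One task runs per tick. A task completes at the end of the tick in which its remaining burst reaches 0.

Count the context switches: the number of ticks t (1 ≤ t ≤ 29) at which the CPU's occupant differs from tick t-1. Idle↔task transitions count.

t=0: queue=[B] q_used=0 → run B
t=1: queue=[B,C] q_used=1 → run B
t=2: queue=[C] q_used=0 → run C
t=3: queue=[C,G,H] q_used=1 → run C
t=4: queue=[C,G,H,F] q_used=2 → run C
t=5: queue=[G,H,F,C] q_used=0 → run G
t=6: queue=[G,H,F,C] q_used=1 → run G
t=7: queue=[H,F,C] q_used=0 → run H
t=8: queue=[H,F,C] q_used=1 → run H
t=9: queue=[H,F,C] q_used=2 → run H
t=10: queue=[F,C,H] q_used=0 → run F
t=11: queue=[F,C,H] q_used=1 → run F
t=12: queue=[F,C,H] q_used=2 → run F
t=13: queue=[C,H,F] q_used=0 → run C
t=14: queue=[C,H,F] q_used=1 → run C
t=15: queue=[C,H,F] q_used=2 → run C
t=16: queue=[H,F,C] q_used=0 → run H
t=17: queue=[H,F,C] q_used=1 → run H
t=18: queue=[H,F,C] q_used=2 → run H
t=19: queue=[F,C,H] q_used=0 → run F
t=20: queue=[F,C,H] q_used=1 → run F
t=21: queue=[F,C,H] q_used=2 → run F
t=22: queue=[C,H,F] q_used=0 → run C
t=23: queue=[H,F] q_used=0 → run H
t=24: queue=[F] q_used=0 → run F
t=25: queue=[F] q_used=1 → run F
t=26: (idle)
t=27: (idle)
t=28: (idle)
t=29: (idle)

context switches = 11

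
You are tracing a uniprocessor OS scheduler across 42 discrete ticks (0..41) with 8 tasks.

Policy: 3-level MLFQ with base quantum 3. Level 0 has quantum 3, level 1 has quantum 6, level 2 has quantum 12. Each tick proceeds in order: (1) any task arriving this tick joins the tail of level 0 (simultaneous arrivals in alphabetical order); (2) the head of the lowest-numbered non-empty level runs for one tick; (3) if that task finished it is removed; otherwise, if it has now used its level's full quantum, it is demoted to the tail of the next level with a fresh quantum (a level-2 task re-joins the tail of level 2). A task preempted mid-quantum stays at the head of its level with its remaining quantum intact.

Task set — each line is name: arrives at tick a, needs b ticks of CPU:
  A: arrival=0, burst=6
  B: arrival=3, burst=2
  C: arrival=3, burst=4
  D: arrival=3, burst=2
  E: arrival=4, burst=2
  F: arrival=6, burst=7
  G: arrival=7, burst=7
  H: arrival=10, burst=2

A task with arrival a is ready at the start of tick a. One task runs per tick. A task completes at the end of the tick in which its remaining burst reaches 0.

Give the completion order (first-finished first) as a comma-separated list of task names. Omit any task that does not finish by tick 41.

completion order = B, D, E, H, A, C, F, G

t=0: L0/L1/L2 = A/-/- → run A
t=1: L0/L1/L2 = A/-/- → run A
t=2: L0/L1/L2 = A/-/- → run A
t=3: L0/L1/L2 = BCD/A/- → run B
t=4: L0/L1/L2 = BCDE/A/- → run B
t=5: L0/L1/L2 = CDE/A/- → run C
t=6: L0/L1/L2 = CDEF/A/- → run C
t=7: L0/L1/L2 = CDEFG/A/- → run C
t=8: L0/L1/L2 = DEFG/AC/- → run D
t=9: L0/L1/L2 = DEFG/AC/- → run D
t=10: L0/L1/L2 = EFGH/AC/- → run E
t=11: L0/L1/L2 = EFGH/AC/- → run E
t=12: L0/L1/L2 = FGH/AC/- → run F
t=13: L0/L1/L2 = FGH/AC/- → run F
t=14: L0/L1/L2 = FGH/AC/- → run F
t=15: L0/L1/L2 = GH/ACF/- → run G
t=16: L0/L1/L2 = GH/ACF/- → run G
t=17: L0/L1/L2 = GH/ACF/- → run G
t=18: L0/L1/L2 = H/ACFG/- → run H
t=19: L0/L1/L2 = H/ACFG/- → run H
t=20: L0/L1/L2 = -/ACFG/- → run A
t=21: L0/L1/L2 = -/ACFG/- → run A
t=22: L0/L1/L2 = -/ACFG/- → run A
t=23: L0/L1/L2 = -/CFG/- → run C
t=24: L0/L1/L2 = -/FG/- → run F
t=25: L0/L1/L2 = -/FG/- → run F
t=26: L0/L1/L2 = -/FG/- → run F
t=27: L0/L1/L2 = -/FG/- → run F
t=28: L0/L1/L2 = -/G/- → run G
t=29: L0/L1/L2 = -/G/- → run G
t=30: L0/L1/L2 = -/G/- → run G
t=31: L0/L1/L2 = -/G/- → run G
t=32: (idle)
t=33: (idle)
t=34: (idle)
t=35: (idle)
t=36: (idle)
t=37: (idle)
t=38: (idle)
t=39: (idle)
t=40: (idle)
t=41: (idle)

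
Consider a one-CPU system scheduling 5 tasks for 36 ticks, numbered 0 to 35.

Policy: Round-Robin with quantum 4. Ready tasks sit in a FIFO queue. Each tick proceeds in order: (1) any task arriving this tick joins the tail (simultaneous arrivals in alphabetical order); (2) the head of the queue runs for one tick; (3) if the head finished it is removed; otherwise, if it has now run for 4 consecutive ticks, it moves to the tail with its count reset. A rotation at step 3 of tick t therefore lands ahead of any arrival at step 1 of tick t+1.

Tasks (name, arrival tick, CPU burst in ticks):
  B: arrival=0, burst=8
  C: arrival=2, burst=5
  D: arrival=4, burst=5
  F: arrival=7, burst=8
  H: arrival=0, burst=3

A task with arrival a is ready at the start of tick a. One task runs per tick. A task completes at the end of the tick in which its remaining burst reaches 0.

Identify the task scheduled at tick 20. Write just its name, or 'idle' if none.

t=0: queue=[B,H] q_used=0 → run B
t=1: queue=[B,H] q_used=1 → run B
t=2: queue=[B,H,C] q_used=2 → run B
t=3: queue=[B,H,C] q_used=3 → run B
t=4: queue=[H,C,B,D] q_used=0 → run H
t=5: queue=[H,C,B,D] q_used=1 → run H
t=6: queue=[H,C,B,D] q_used=2 → run H
t=7: queue=[C,B,D,F] q_used=0 → run C
t=8: queue=[C,B,D,F] q_used=1 → run C
t=9: queue=[C,B,D,F] q_used=2 → run C
t=10: queue=[C,B,D,F] q_used=3 → run C
t=11: queue=[B,D,F,C] q_used=0 → run B
t=12: queue=[B,D,F,C] q_used=1 → run B
t=13: queue=[B,D,F,C] q_used=2 → run B
t=14: queue=[B,D,F,C] q_used=3 → run B
t=15: queue=[D,F,C] q_used=0 → run D
t=16: queue=[D,F,C] q_used=1 → run D
t=17: queue=[D,F,C] q_used=2 → run D
t=18: queue=[D,F,C] q_used=3 → run D
t=19: queue=[F,C,D] q_used=0 → run F
t=20: queue=[F,C,D] q_used=1 → run F
t=21: queue=[F,C,D] q_used=2 → run F
t=22: queue=[F,C,D] q_used=3 → run F
t=23: queue=[C,D,F] q_used=0 → run C
t=24: queue=[D,F] q_used=0 → run D
t=25: queue=[F] q_used=0 → run F
t=26: queue=[F] q_used=1 → run F
t=27: queue=[F] q_used=2 → run F
t=28: queue=[F] q_used=3 → run F
t=29: (idle)
t=30: (idle)
t=31: (idle)
t=32: (idle)
t=33: (idle)
t=34: (idle)
t=35: (idle)

running at tick 20 = F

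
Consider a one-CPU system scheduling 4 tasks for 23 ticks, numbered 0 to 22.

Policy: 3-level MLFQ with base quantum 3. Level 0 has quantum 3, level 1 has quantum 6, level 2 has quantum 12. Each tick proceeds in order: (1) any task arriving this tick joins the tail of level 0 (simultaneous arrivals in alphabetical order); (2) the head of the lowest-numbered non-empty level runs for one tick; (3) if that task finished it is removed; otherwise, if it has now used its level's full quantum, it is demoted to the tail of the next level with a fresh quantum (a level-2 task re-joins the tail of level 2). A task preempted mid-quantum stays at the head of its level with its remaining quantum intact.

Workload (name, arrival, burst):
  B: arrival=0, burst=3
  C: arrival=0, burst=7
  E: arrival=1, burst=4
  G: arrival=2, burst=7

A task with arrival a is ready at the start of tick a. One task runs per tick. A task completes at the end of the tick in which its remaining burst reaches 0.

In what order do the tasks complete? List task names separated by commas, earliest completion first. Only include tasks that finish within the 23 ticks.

t=0: L0/L1/L2 = BC/-/- → run B
t=1: L0/L1/L2 = BCE/-/- → run B
t=2: L0/L1/L2 = BCEG/-/- → run B
t=3: L0/L1/L2 = CEG/-/- → run C
t=4: L0/L1/L2 = CEG/-/- → run C
t=5: L0/L1/L2 = CEG/-/- → run C
t=6: L0/L1/L2 = EG/C/- → run E
t=7: L0/L1/L2 = EG/C/- → run E
t=8: L0/L1/L2 = EG/C/- → run E
t=9: L0/L1/L2 = G/CE/- → run G
t=10: L0/L1/L2 = G/CE/- → run G
t=11: L0/L1/L2 = G/CE/- → run G
t=12: L0/L1/L2 = -/CEG/- → run C
t=13: L0/L1/L2 = -/CEG/- → run C
t=14: L0/L1/L2 = -/CEG/- → run C
t=15: L0/L1/L2 = -/CEG/- → run C
t=16: L0/L1/L2 = -/EG/- → run E
t=17: L0/L1/L2 = -/G/- → run G
t=18: L0/L1/L2 = -/G/- → run G
t=19: L0/L1/L2 = -/G/- → run G
t=20: L0/L1/L2 = -/G/- → run G
t=21: (idle)
t=22: (idle)

completion order = B, C, E, G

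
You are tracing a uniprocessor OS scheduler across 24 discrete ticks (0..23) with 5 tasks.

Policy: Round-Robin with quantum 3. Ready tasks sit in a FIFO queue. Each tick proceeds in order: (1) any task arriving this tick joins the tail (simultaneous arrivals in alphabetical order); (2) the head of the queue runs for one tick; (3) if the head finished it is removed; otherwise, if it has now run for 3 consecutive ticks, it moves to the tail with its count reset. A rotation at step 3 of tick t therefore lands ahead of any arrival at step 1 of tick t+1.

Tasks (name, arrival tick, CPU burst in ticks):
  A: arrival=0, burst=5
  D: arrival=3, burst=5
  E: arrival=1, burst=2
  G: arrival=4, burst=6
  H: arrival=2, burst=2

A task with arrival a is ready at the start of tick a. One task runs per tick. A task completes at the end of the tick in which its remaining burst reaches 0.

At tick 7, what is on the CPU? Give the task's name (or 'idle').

running at tick 7 = A

t=0: queue=[A] q_used=0 → run A
t=1: queue=[A,E] q_used=1 → run A
t=2: queue=[A,E,H] q_used=2 → run A
t=3: queue=[E,H,A,D] q_used=0 → run E
t=4: queue=[E,H,A,D,G] q_used=1 → run E
t=5: queue=[H,A,D,G] q_used=0 → run H
t=6: queue=[H,A,D,G] q_used=1 → run H
t=7: queue=[A,D,G] q_used=0 → run A
t=8: queue=[A,D,G] q_used=1 → run A
t=9: queue=[D,G] q_used=0 → run D
t=10: queue=[D,G] q_used=1 → run D
t=11: queue=[D,G] q_used=2 → run D
t=12: queue=[G,D] q_used=0 → run G
t=13: queue=[G,D] q_used=1 → run G
t=14: queue=[G,D] q_used=2 → run G
t=15: queue=[D,G] q_used=0 → run D
t=16: queue=[D,G] q_used=1 → run D
t=17: queue=[G] q_used=0 → run G
t=18: queue=[G] q_used=1 → run G
t=19: queue=[G] q_used=2 → run G
t=20: (idle)
t=21: (idle)
t=22: (idle)
t=23: (idle)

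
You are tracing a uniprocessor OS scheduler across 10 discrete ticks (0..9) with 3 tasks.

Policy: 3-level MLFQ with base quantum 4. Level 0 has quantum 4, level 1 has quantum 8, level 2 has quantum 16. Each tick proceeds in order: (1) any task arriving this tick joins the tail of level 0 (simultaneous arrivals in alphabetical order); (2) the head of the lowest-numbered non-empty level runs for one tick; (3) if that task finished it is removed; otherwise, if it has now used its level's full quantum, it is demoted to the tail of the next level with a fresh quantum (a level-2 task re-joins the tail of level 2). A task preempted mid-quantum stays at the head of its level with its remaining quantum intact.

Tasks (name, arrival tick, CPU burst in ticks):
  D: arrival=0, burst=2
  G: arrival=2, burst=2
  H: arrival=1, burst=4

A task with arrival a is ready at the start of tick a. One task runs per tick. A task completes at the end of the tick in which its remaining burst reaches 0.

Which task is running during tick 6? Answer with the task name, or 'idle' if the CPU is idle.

running at tick 6 = G

t=0: L0/L1/L2 = D/-/- → run D
t=1: L0/L1/L2 = DH/-/- → run D
t=2: L0/L1/L2 = HG/-/- → run H
t=3: L0/L1/L2 = HG/-/- → run H
t=4: L0/L1/L2 = HG/-/- → run H
t=5: L0/L1/L2 = HG/-/- → run H
t=6: L0/L1/L2 = G/-/- → run G
t=7: L0/L1/L2 = G/-/- → run G
t=8: (idle)
t=9: (idle)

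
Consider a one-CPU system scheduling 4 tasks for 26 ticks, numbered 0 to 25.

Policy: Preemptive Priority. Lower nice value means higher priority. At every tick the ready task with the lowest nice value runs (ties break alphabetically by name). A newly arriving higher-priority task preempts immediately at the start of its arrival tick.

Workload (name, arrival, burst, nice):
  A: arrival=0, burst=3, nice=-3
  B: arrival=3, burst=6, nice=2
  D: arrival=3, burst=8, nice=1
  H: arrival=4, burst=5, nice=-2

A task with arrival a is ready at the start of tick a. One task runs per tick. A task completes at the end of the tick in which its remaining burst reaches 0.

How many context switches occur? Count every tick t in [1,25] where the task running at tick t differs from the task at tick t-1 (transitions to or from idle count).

t=0: ready={A} → run A
t=1: ready={A} → run A
t=2: ready={A} → run A
t=3: ready={B,D} → run D
t=4: ready={B,D,H} → run H
t=5: ready={B,D,H} → run H
t=6: ready={B,D,H} → run H
t=7: ready={B,D,H} → run H
t=8: ready={B,D,H} → run H
t=9: ready={B,D} → run D
t=10: ready={B,D} → run D
t=11: ready={B,D} → run D
t=12: ready={B,D} → run D
t=13: ready={B,D} → run D
t=14: ready={B,D} → run D
t=15: ready={B,D} → run D
t=16: ready={B} → run B
t=17: ready={B} → run B
t=18: ready={B} → run B
t=19: ready={B} → run B
t=20: ready={B} → run B
t=21: ready={B} → run B
t=22: (idle)
t=23: (idle)
t=24: (idle)
t=25: (idle)

context switches = 5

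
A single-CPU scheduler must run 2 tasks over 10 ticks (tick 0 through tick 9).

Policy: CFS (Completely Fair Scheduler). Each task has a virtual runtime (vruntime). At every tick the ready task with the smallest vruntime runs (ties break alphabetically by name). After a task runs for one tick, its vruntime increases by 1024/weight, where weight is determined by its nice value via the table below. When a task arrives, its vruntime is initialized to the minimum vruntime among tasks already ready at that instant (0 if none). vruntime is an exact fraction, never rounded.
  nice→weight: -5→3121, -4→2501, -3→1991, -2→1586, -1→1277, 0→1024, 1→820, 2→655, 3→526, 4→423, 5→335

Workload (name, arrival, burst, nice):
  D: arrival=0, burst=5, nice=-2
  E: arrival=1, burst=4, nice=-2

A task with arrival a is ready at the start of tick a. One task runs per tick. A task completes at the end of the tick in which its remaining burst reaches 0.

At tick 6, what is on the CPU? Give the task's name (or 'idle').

running at tick 6 = E

t=0: vr[D=0] → run D
t=1: vr[D=512/793 E=512/793] → run D
t=2: vr[D=1024/793 E=512/793] → run E
t=3: vr[D=1024/793 E=1024/793] → run D
t=4: vr[D=1536/793 E=1024/793] → run E
t=5: vr[D=1536/793 E=1536/793] → run D
t=6: vr[D=2048/793 E=1536/793] → run E
t=7: vr[D=2048/793 E=2048/793] → run D
t=8: vr[E=2048/793] → run E
t=9: (idle)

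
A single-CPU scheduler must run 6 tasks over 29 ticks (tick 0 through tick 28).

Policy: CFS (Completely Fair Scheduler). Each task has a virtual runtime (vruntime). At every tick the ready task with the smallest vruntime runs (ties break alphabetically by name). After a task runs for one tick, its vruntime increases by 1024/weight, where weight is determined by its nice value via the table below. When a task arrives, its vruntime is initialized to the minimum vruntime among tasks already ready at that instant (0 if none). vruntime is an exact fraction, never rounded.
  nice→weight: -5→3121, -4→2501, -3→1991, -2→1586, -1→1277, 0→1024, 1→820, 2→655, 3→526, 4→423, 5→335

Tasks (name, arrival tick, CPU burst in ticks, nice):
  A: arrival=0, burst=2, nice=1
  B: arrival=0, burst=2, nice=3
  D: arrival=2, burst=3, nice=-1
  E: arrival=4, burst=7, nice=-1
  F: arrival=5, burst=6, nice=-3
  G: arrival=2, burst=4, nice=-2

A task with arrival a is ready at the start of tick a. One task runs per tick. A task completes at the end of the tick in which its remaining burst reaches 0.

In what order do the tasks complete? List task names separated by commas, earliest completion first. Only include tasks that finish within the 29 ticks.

t=0: vr[A=0 B=0] → run A
t=1: vr[A=256/205 B=0] → run B
t=2: vr[A=256/205 B=512/263 D=256/205 G=256/205] → run A
t=3: vr[B=512/263 D=256/205 G=256/205] → run D
t=4: vr[B=512/263 D=536832/261785 E=256/205 G=256/205] → run E
t=5: vr[B=512/263 D=536832/261785 E=536832/261785 F=256/205 G=256/205] → run F
t=6: vr[B=512/263 D=536832/261785 E=536832/261785 F=719616/408155 G=256/205] → run G
t=7: vr[B=512/263 D=536832/261785 E=536832/261785 F=719616/408155 G=307968/162565] → run F
t=8: vr[B=512/263 D=536832/261785 E=536832/261785 F=929536/408155 G=307968/162565] → run G
t=9: vr[B=512/263 D=536832/261785 E=536832/261785 F=929536/408155 G=412928/162565] → run B
t=10: vr[D=536832/261785 E=536832/261785 F=929536/408155 G=412928/162565] → run D
t=11: vr[D=746752/261785 E=536832/261785 F=929536/408155 G=412928/162565] → run E
t=12: vr[D=746752/261785 E=746752/261785 F=929536/408155 G=412928/162565] → run F
t=13: vr[D=746752/261785 E=746752/261785 F=1139456/408155 G=412928/162565] → run G
t=14: vr[D=746752/261785 E=746752/261785 F=1139456/408155 G=517888/162565] → run F
t=15: vr[D=746752/261785 E=746752/261785 F=1349376/408155 G=517888/162565] → run D
t=16: vr[E=746752/261785 F=1349376/408155 G=517888/162565] → run E
t=17: vr[E=956672/261785 F=1349376/408155 G=517888/162565] → run G
t=18: vr[E=956672/261785 F=1349376/408155] → run F
t=19: vr[E=956672/261785 F=1559296/408155] → run E
t=20: vr[E=1166592/261785 F=1559296/408155] → run F
t=21: vr[E=1166592/261785] → run E
t=22: vr[E=1376512/261785] → run E
t=23: vr[E=1586432/261785] → run E
t=24: (idle)
t=25: (idle)
t=26: (idle)
t=27: (idle)
t=28: (idle)

completion order = A, B, D, G, F, E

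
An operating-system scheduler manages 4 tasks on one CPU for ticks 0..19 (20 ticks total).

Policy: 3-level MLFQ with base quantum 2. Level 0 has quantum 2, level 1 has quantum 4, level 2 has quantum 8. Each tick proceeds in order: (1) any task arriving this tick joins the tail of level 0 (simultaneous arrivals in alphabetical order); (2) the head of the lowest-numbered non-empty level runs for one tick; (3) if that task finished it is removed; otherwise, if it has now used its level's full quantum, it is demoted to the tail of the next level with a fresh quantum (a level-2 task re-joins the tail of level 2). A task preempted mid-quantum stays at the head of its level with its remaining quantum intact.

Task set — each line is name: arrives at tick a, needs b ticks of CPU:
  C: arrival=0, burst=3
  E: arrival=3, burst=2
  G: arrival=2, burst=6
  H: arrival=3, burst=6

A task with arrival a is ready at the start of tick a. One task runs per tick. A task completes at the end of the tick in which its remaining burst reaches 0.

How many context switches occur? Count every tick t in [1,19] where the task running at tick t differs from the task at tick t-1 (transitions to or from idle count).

context switches = 7

t=0: L0/L1/L2 = C/-/- → run C
t=1: L0/L1/L2 = C/-/- → run C
t=2: L0/L1/L2 = G/C/- → run G
t=3: L0/L1/L2 = GEH/C/- → run G
t=4: L0/L1/L2 = EH/CG/- → run E
t=5: L0/L1/L2 = EH/CG/- → run E
t=6: L0/L1/L2 = H/CG/- → run H
t=7: L0/L1/L2 = H/CG/- → run H
t=8: L0/L1/L2 = -/CGH/- → run C
t=9: L0/L1/L2 = -/GH/- → run G
t=10: L0/L1/L2 = -/GH/- → run G
t=11: L0/L1/L2 = -/GH/- → run G
t=12: L0/L1/L2 = -/GH/- → run G
t=13: L0/L1/L2 = -/H/- → run H
t=14: L0/L1/L2 = -/H/- → run H
t=15: L0/L1/L2 = -/H/- → run H
t=16: L0/L1/L2 = -/H/- → run H
t=17: (idle)
t=18: (idle)
t=19: (idle)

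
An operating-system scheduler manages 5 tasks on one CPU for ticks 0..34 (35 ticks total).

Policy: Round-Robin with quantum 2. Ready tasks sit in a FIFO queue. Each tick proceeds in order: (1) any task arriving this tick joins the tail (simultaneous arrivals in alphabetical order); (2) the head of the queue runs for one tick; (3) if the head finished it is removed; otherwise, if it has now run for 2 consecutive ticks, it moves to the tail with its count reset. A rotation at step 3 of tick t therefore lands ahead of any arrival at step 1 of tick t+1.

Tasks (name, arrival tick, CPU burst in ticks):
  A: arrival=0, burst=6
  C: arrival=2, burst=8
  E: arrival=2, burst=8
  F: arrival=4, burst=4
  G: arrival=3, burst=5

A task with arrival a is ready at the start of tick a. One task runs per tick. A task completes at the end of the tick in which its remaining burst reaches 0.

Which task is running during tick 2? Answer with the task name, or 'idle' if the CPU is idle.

running at tick 2 = A

t=0: queue=[A] q_used=0 → run A
t=1: queue=[A] q_used=1 → run A
t=2: queue=[A,C,E] q_used=0 → run A
t=3: queue=[A,C,E,G] q_used=1 → run A
t=4: queue=[C,E,G,A,F] q_used=0 → run C
t=5: queue=[C,E,G,A,F] q_used=1 → run C
t=6: queue=[E,G,A,F,C] q_used=0 → run E
t=7: queue=[E,G,A,F,C] q_used=1 → run E
t=8: queue=[G,A,F,C,E] q_used=0 → run G
t=9: queue=[G,A,F,C,E] q_used=1 → run G
t=10: queue=[A,F,C,E,G] q_used=0 → run A
t=11: queue=[A,F,C,E,G] q_used=1 → run A
t=12: queue=[F,C,E,G] q_used=0 → run F
t=13: queue=[F,C,E,G] q_used=1 → run F
t=14: queue=[C,E,G,F] q_used=0 → run C
t=15: queue=[C,E,G,F] q_used=1 → run C
t=16: queue=[E,G,F,C] q_used=0 → run E
t=17: queue=[E,G,F,C] q_used=1 → run E
t=18: queue=[G,F,C,E] q_used=0 → run G
t=19: queue=[G,F,C,E] q_used=1 → run G
t=20: queue=[F,C,E,G] q_used=0 → run F
t=21: queue=[F,C,E,G] q_used=1 → run F
t=22: queue=[C,E,G] q_used=0 → run C
t=23: queue=[C,E,G] q_used=1 → run C
t=24: queue=[E,G,C] q_used=0 → run E
t=25: queue=[E,G,C] q_used=1 → run E
t=26: queue=[G,C,E] q_used=0 → run G
t=27: queue=[C,E] q_used=0 → run C
t=28: queue=[C,E] q_used=1 → run C
t=29: queue=[E] q_used=0 → run E
t=30: queue=[E] q_used=1 → run E
t=31: (idle)
t=32: (idle)
t=33: (idle)
t=34: (idle)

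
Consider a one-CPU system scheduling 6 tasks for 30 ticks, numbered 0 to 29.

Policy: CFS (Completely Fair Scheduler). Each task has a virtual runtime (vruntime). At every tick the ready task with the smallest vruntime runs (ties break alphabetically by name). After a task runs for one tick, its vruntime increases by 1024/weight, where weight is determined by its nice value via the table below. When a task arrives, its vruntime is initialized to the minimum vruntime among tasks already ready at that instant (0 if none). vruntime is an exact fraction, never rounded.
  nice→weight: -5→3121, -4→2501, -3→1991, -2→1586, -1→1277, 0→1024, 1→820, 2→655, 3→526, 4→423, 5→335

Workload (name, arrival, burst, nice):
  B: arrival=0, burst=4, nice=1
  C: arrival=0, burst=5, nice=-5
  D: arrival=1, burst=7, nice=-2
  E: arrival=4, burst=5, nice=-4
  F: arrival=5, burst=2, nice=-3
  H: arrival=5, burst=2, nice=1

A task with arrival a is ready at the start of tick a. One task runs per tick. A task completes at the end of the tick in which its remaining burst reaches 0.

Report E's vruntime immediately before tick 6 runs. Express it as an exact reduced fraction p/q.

t=0: vr[B=0 C=0] → run B
t=1: vr[B=256/205 C=0 D=0] → run C
t=2: vr[B=256/205 C=1024/3121 D=0] → run D
t=3: vr[B=256/205 C=1024/3121 D=512/793] → run C
t=4: vr[B=256/205 C=2048/3121 D=512/793 E=512/793] → run D
t=5: vr[B=256/205 C=2048/3121 D=1024/793 E=512/793 F=512/793 H=512/793] → run E
t=6: vr[B=256/205 C=2048/3121 D=1024/793 E=34304/32513 F=512/793 H=512/793] → run F
t=7: vr[B=256/205 C=2048/3121 D=1024/793 E=34304/32513 F=1831424/1578863 H=512/793] → run H
t=8: vr[B=256/205 C=2048/3121 D=1024/793 E=34304/32513 F=1831424/1578863 H=307968/162565] → run C
t=9: vr[B=256/205 C=3072/3121 D=1024/793 E=34304/32513 F=1831424/1578863 H=307968/162565] → run C
t=10: vr[B=256/205 C=4096/3121 D=1024/793 E=34304/32513 F=1831424/1578863 H=307968/162565] → run E
t=11: vr[B=256/205 C=4096/3121 D=1024/793 E=47616/32513 F=1831424/1578863 H=307968/162565] → run F
t=12: vr[B=256/205 C=4096/3121 D=1024/793 E=47616/32513 H=307968/162565] → run B
t=13: vr[B=512/205 C=4096/3121 D=1024/793 E=47616/32513 H=307968/162565] → run D
t=14: vr[B=512/205 C=4096/3121 D=1536/793 E=47616/32513 H=307968/162565] → run C
t=15: vr[B=512/205 D=1536/793 E=47616/32513 H=307968/162565] → run E
t=16: vr[B=512/205 D=1536/793 E=60928/32513 H=307968/162565] → run E
t=17: vr[B=512/205 D=1536/793 E=74240/32513 H=307968/162565] → run H
t=18: vr[B=512/205 D=1536/793 E=74240/32513] → run D
t=19: vr[B=512/205 D=2048/793 E=74240/32513] → run E
t=20: vr[B=512/205 D=2048/793] → run B
t=21: vr[B=768/205 D=2048/793] → run D
t=22: vr[B=768/205 D=2560/793] → run D
t=23: vr[B=768/205 D=3072/793] → run B
t=24: vr[D=3072/793] → run D
t=25: (idle)
t=26: (idle)
t=27: (idle)
t=28: (idle)
t=29: (idle)

vruntime(E, start of tick 6) = 34304/32513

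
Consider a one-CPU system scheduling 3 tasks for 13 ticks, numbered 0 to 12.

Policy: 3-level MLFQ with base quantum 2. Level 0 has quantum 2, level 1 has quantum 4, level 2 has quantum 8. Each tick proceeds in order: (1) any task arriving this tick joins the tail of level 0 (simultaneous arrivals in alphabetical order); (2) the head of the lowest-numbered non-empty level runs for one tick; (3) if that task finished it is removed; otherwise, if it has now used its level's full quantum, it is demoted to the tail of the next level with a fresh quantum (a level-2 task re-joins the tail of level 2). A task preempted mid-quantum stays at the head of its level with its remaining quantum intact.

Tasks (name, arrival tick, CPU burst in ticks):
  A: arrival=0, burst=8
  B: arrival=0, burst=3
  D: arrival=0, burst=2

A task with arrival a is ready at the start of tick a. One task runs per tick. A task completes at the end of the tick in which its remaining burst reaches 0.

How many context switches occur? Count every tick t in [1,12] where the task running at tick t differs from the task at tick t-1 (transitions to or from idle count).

t=0: L0/L1/L2 = ABD/-/- → run A
t=1: L0/L1/L2 = ABD/-/- → run A
t=2: L0/L1/L2 = BD/A/- → run B
t=3: L0/L1/L2 = BD/A/- → run B
t=4: L0/L1/L2 = D/AB/- → run D
t=5: L0/L1/L2 = D/AB/- → run D
t=6: L0/L1/L2 = -/AB/- → run A
t=7: L0/L1/L2 = -/AB/- → run A
t=8: L0/L1/L2 = -/AB/- → run A
t=9: L0/L1/L2 = -/AB/- → run A
t=10: L0/L1/L2 = -/B/A → run B
t=11: L0/L1/L2 = -/-/A → run A
t=12: L0/L1/L2 = -/-/A → run A

context switches = 5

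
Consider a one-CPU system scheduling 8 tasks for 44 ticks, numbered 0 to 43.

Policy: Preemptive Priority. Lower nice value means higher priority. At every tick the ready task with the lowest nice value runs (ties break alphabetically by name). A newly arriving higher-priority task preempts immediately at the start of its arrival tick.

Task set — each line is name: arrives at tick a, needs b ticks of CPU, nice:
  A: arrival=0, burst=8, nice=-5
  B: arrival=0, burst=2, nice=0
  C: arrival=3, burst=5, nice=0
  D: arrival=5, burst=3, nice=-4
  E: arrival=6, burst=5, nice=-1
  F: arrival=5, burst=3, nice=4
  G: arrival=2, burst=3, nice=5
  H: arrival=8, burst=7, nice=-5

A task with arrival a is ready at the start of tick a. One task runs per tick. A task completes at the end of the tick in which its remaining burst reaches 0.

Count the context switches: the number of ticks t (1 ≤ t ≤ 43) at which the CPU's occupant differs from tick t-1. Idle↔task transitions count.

t=0: ready={A,B} → run A
t=1: ready={A,B} → run A
t=2: ready={A,B,G} → run A
t=3: ready={A,B,C,G} → run A
t=4: ready={A,B,C,G} → run A
t=5: ready={A,B,C,D,F,G} → run A
t=6: ready={A,B,C,D,E,F,G} → run A
t=7: ready={A,B,C,D,E,F,G} → run A
t=8: ready={B,C,D,E,F,G,H} → run H
t=9: ready={B,C,D,E,F,G,H} → run H
t=10: ready={B,C,D,E,F,G,H} → run H
t=11: ready={B,C,D,E,F,G,H} → run H
t=12: ready={B,C,D,E,F,G,H} → run H
t=13: ready={B,C,D,E,F,G,H} → run H
t=14: ready={B,C,D,E,F,G,H} → run H
t=15: ready={B,C,D,E,F,G} → run D
t=16: ready={B,C,D,E,F,G} → run D
t=17: ready={B,C,D,E,F,G} → run D
t=18: ready={B,C,E,F,G} → run E
t=19: ready={B,C,E,F,G} → run E
t=20: ready={B,C,E,F,G} → run E
t=21: ready={B,C,E,F,G} → run E
t=22: ready={B,C,E,F,G} → run E
t=23: ready={B,C,F,G} → run B
t=24: ready={B,C,F,G} → run B
t=25: ready={C,F,G} → run C
t=26: ready={C,F,G} → run C
t=27: ready={C,F,G} → run C
t=28: ready={C,F,G} → run C
t=29: ready={C,F,G} → run C
t=30: ready={F,G} → run F
t=31: ready={F,G} → run F
t=32: ready={F,G} → run F
t=33: ready={G} → run G
t=34: ready={G} → run G
t=35: ready={G} → run G
t=36: (idle)
t=37: (idle)
t=38: (idle)
t=39: (idle)
t=40: (idle)
t=41: (idle)
t=42: (idle)
t=43: (idle)

context switches = 8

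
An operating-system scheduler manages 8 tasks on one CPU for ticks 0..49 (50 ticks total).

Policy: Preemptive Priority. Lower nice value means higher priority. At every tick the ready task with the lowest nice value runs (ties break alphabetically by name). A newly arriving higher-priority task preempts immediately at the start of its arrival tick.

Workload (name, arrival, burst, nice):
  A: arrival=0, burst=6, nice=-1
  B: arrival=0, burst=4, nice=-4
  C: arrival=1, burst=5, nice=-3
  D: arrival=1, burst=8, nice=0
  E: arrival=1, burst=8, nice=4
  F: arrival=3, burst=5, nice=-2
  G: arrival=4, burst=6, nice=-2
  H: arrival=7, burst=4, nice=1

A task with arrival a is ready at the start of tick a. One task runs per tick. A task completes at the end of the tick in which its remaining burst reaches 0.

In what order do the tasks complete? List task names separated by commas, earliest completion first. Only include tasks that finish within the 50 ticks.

t=0: ready={A,B} → run B
t=1: ready={A,B,C,D,E} → run B
t=2: ready={A,B,C,D,E} → run B
t=3: ready={A,B,C,D,E,F} → run B
t=4: ready={A,C,D,E,F,G} → run C
t=5: ready={A,C,D,E,F,G} → run C
t=6: ready={A,C,D,E,F,G} → run C
t=7: ready={A,C,D,E,F,G,H} → run C
t=8: ready={A,C,D,E,F,G,H} → run C
t=9: ready={A,D,E,F,G,H} → run F
t=10: ready={A,D,E,F,G,H} → run F
t=11: ready={A,D,E,F,G,H} → run F
t=12: ready={A,D,E,F,G,H} → run F
t=13: ready={A,D,E,F,G,H} → run F
t=14: ready={A,D,E,G,H} → run G
t=15: ready={A,D,E,G,H} → run G
t=16: ready={A,D,E,G,H} → run G
t=17: ready={A,D,E,G,H} → run G
t=18: ready={A,D,E,G,H} → run G
t=19: ready={A,D,E,G,H} → run G
t=20: ready={A,D,E,H} → run A
t=21: ready={A,D,E,H} → run A
t=22: ready={A,D,E,H} → run A
t=23: ready={A,D,E,H} → run A
t=24: ready={A,D,E,H} → run A
t=25: ready={A,D,E,H} → run A
t=26: ready={D,E,H} → run D
t=27: ready={D,E,H} → run D
t=28: ready={D,E,H} → run D
t=29: ready={D,E,H} → run D
t=30: ready={D,E,H} → run D
t=31: ready={D,E,H} → run D
t=32: ready={D,E,H} → run D
t=33: ready={D,E,H} → run D
t=34: ready={E,H} → run H
t=35: ready={E,H} → run H
t=36: ready={E,H} → run H
t=37: ready={E,H} → run H
t=38: ready={E} → run E
t=39: ready={E} → run E
t=40: ready={E} → run E
t=41: ready={E} → run E
t=42: ready={E} → run E
t=43: ready={E} → run E
t=44: ready={E} → run E
t=45: ready={E} → run E
t=46: (idle)
t=47: (idle)
t=48: (idle)
t=49: (idle)

completion order = B, C, F, G, A, D, H, E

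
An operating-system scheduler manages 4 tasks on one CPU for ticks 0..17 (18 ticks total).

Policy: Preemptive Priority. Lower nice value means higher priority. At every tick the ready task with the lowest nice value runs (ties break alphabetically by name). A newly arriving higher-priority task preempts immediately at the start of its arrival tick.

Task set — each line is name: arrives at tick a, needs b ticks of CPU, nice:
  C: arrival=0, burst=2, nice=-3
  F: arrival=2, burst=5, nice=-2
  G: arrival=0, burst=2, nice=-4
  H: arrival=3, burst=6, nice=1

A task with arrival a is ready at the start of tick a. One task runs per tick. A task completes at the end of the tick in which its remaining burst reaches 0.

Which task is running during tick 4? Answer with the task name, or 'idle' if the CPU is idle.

running at tick 4 = F

t=0: ready={C,G} → run G
t=1: ready={C,G} → run G
t=2: ready={C,F} → run C
t=3: ready={C,F,H} → run C
t=4: ready={F,H} → run F
t=5: ready={F,H} → run F
t=6: ready={F,H} → run F
t=7: ready={F,H} → run F
t=8: ready={F,H} → run F
t=9: ready={H} → run H
t=10: ready={H} → run H
t=11: ready={H} → run H
t=12: ready={H} → run H
t=13: ready={H} → run H
t=14: ready={H} → run H
t=15: (idle)
t=16: (idle)
t=17: (idle)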